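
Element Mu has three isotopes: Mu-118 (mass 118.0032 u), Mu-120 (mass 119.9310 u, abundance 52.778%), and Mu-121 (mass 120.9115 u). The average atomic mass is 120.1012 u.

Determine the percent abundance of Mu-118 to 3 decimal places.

10.068%

Let x and y be the fractions of Mu-118 and Mu-121. Then x + y = 1 − 0.52778 = 0.47222 and 118.0032x + 120.9115y = 120.1012 − 0.52778×119.9310 = 56.80401682.
Substituting: 118.0032x + 120.9115(0.47222 − x) = 56.80401682
(118.0032 − 120.9115)x = -0.29281171  ⇒  x = 0.10068, y = 0.37154
Mu-118: 10.068%, Mu-121: 37.154%.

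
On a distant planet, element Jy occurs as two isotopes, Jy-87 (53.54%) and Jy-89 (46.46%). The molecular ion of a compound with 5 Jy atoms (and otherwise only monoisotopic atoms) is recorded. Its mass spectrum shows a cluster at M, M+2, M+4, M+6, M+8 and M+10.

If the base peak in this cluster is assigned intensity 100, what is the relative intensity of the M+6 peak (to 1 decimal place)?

86.8

Term probabilities: M 0.0440, M+2 0.1909, M+4 0.3313, M+6 0.2875, M+8 0.1247, M+10 0.0216. Base peak = M+4.
P(M+4) = C(5,2) × 0.5354^3 × 0.4646^2 = 10 × 0.1534741 × 0.21585316 = 0.331279 (base)
P(M+6) = C(5,3) × 0.5354^2 × 0.4646^3 = 10 × 0.28665316 × 0.10028538 = 0.287471
Relative intensity = 0.287471 / 0.331279 × 100 = 86.8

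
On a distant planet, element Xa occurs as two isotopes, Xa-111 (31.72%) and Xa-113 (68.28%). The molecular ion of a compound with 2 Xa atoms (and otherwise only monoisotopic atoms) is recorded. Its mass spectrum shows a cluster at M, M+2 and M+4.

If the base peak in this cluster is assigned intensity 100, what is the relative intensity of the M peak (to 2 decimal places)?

21.58

(0.3172 + 0.6828)^2 gives M 0.1006, M+2 0.4332, M+4 0.4662; the largest is M+4.
P(M+4) = C(2,2) × 0.3172^0 × 0.6828^2 = 1 × 1.0000 × 0.46621584 = 0.466216 (base)
P(M) = C(2,0) × 0.3172^2 × 0.6828^0 = 1 × 0.10061584 × 1.0000 = 0.100616
Relative intensity = 0.100616 / 0.466216 × 100 = 21.58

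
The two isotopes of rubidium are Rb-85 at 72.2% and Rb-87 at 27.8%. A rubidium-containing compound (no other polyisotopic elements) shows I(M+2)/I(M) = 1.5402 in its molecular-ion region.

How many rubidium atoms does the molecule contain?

4

The M+2/M ratio from n Rb atoms is n · q/p = n · 0.278/0.722.
n = 1.5402 × 0.722/0.278 = 4.00 ≈ 4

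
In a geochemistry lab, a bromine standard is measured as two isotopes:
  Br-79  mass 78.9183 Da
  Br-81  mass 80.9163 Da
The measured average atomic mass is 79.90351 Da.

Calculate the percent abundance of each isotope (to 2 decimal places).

Br-79: 50.69%, Br-81: 49.31%

With x = fraction of Br-79 (so Br-81 is 1 − x):
78.9183·x + 80.9163·(1 − x) = 79.90351
(78.9183 − 80.9163)·x = 79.90351 − 80.9163
x = -1.01279 / -1.9980 = 0.50690 → 50.69% Br-79, 49.31% Br-81.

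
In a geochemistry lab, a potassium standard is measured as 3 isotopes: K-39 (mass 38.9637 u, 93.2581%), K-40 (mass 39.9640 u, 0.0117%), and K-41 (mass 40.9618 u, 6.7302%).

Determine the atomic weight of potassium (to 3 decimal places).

39.098 u

The abundance-weighted mean is 0.932581 × 38.9637 + 0.000117 × 39.9640 + 0.067302 × 40.9618
= 36.33681 + 0.00468 + 2.75681 = 39.09830 u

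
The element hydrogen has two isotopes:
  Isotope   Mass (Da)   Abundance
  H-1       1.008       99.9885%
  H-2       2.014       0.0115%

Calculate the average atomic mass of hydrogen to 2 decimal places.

1.01 Da

The abundance-weighted mean is 0.999885 × 1.008 + 0.000115 × 2.014
= 1.0079 + 0.0002 = 1.0081 Da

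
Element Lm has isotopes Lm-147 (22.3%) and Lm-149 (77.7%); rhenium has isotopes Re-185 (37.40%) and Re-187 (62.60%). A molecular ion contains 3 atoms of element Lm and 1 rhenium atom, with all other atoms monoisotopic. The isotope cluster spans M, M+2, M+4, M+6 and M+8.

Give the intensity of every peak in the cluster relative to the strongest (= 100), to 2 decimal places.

Element Lm pattern (n=3): 0.01108957 : 0.1159183 : 0.4038947 : 0.46909743
Rhenium pattern (n=1): 0.3740 : 0.6260
Convolve the two distributions (both contribute in 2-u steps):
  M: 0.01108957×0.3740 = 0.004147
  M+2: 0.01108957×0.6260 + 0.1159183×0.3740 = 0.050296
  M+4: 0.1159183×0.6260 + 0.4038947×0.3740 = 0.223621
  M+6: 0.4038947×0.6260 + 0.46909743×0.3740 = 0.428281
  M+8: 0.46909743×0.6260 = 0.293655
Scale to base peak (0.428281) = 100: 0.97 : 11.74 : 52.21 : 100.00 : 68.57

0.97 : 11.74 : 52.21 : 100.00 : 68.57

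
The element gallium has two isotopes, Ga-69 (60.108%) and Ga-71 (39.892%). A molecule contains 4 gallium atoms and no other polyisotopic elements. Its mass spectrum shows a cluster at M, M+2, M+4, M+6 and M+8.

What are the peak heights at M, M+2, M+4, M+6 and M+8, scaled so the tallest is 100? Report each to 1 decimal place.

37.7 : 100.0 : 99.6 : 44.0 : 7.3

Expanding (0.60108 + 0.39892)^4:
P(M) = 0.60108^4 = 0.130536
P(M+2) = 4 × 0.60108^3 × 0.39892^1 = 0.346531
P(M+4) = 6 × 0.60108^2 × 0.39892^2 = 0.344975
P(M+6) = 4 × 0.60108^1 × 0.39892^3 = 0.152633
P(M+8) = 0.39892^4 = 0.025325
The M+2 peak is largest (0.346531); scaling to 100 gives 37.7 : 100.0 : 99.6 : 44.0 : 7.3.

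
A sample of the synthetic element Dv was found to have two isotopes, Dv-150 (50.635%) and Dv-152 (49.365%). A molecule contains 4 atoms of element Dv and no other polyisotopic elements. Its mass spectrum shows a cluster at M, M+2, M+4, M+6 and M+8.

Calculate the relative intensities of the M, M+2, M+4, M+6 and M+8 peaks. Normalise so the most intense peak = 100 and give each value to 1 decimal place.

17.5 : 68.4 : 100.0 : 65.0 : 15.8

Expanding (0.50635 + 0.49365)^4:
P(M) = 0.50635^4 = 0.065736
P(M+2) = 4 × 0.50635^3 × 0.49365^1 = 0.256349
P(M+4) = 6 × 0.50635^2 × 0.49365^2 = 0.374879
P(M+6) = 4 × 0.50635^1 × 0.49365^3 = 0.243651
P(M+8) = 0.49365^4 = 0.059385
The M+4 peak is largest (0.374879); scaling to 100 gives 17.5 : 68.4 : 100.0 : 65.0 : 15.8.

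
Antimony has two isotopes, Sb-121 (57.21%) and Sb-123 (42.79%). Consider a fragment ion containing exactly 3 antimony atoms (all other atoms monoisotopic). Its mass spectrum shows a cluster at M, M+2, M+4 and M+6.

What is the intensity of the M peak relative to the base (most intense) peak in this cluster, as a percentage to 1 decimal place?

44.6%

(0.5721 + 0.4279)^3 gives M 0.1872, M+2 0.4202, M+4 0.3143, M+6 0.0783; the largest is M+2.
P(M+2) = C(3,1) × 0.5721^2 × 0.4279^1 = 3 × 0.32729841 × 0.4279 = 0.420153 (base)
P(M) = C(3,0) × 0.5721^3 × 0.4279^0 = 1 × 0.18724742 × 1.0000 = 0.187247
Relative intensity = 0.187247 / 0.420153 × 100 = 44.6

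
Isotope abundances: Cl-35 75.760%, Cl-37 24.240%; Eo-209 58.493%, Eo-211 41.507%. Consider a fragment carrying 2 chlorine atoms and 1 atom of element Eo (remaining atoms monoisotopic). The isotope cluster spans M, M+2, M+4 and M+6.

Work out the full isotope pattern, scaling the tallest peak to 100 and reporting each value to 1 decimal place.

74.1 : 100.0 : 41.2 : 5.4

Chlorine pattern (n=2): 0.57395776 : 0.36728448 : 0.05875776
Element Eo pattern (n=1): 0.58493 : 0.41507
Convolve the two distributions (both contribute in 2-u steps):
  M: 0.57395776×0.58493 = 0.335725
  M+2: 0.57395776×0.41507 + 0.36728448×0.58493 = 0.453068
  M+4: 0.36728448×0.41507 + 0.05875776×0.58493 = 0.186818
  M+6: 0.05875776×0.41507 = 0.024389
Scale to base peak (0.453068) = 100: 74.1 : 100.0 : 41.2 : 5.4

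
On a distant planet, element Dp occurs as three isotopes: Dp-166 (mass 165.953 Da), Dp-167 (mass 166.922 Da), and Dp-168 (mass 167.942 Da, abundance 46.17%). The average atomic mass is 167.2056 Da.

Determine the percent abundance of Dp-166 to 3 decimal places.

19.333%

The remaining 53.83% is split between Dp-166 (fraction x) and Dp-167 (fraction 0.5383 − x).
Substituting: 165.953x + 166.922(0.5383 − x) = 89.6667786
(165.953 − 166.922)x = -0.187334  ⇒  x = 0.19333, y = 0.34497
Dp-166: 19.333%, Dp-167: 34.497%.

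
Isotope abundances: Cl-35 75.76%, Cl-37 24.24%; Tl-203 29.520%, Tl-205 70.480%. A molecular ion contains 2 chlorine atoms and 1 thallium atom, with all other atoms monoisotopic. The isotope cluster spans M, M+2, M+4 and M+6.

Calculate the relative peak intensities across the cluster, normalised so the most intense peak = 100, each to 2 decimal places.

Chlorine pattern (n=2): 0.57395776 : 0.36728448 : 0.05875776
Thallium pattern (n=1): 0.2952 : 0.7048
Convolve the two distributions (both contribute in 2-u steps):
  M: 0.57395776×0.2952 = 0.169432
  M+2: 0.57395776×0.7048 + 0.36728448×0.2952 = 0.512948
  M+4: 0.36728448×0.7048 + 0.05875776×0.2952 = 0.276207
  M+6: 0.05875776×0.7048 = 0.041412
Scale to base peak (0.512948) = 100: 33.03 : 100.00 : 53.85 : 8.07

33.03 : 100.00 : 53.85 : 8.07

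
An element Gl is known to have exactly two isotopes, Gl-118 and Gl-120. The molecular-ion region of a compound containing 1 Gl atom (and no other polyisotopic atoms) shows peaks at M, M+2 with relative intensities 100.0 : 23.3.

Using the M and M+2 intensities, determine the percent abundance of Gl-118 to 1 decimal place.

81.1%

Let p = fractional abundance of Gl-118. I(M+2)/I(M) = [C(1,1)·p^0·(1−p)] / p^1 = 1·(1−p)/p = 23.3/100.0 = 0.2330
(1−p)/p = 0.2330/1 = 0.2330  ⇒  p = 1/(1 + 0.2330) = 0.8110
Gl-118: 81.1%, Gl-120: 18.9%.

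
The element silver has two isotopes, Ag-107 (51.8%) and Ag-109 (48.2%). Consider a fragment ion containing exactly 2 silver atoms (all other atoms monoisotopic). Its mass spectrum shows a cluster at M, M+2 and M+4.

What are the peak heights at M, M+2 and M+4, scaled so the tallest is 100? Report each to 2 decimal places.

Each Ag atom is independently Ag-107 (p = 0.518) or Ag-109 (q = 0.482); the cluster is the binomial expansion (p + q)^2.
P(M) = 0.518^2 = 0.268324
P(M+2) = 2 × 0.518^1 × 0.482^1 = 0.499352
P(M+4) = 0.482^2 = 0.232324
The M+2 peak is largest (0.499352); scaling to 100 gives 53.73 : 100.00 : 46.53.

53.73 : 100.00 : 46.53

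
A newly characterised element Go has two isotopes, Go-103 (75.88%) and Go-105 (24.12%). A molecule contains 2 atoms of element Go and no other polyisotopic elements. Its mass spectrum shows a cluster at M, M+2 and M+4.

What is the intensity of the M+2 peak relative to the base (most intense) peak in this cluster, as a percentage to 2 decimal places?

63.57%

Binomial terms of (0.7588 + 0.2412)^2: M 0.5758, M+2 0.3660, M+4 0.0582 → M is the base peak.
P(M) = C(2,0) × 0.7588^2 × 0.2412^0 = 1 × 0.57577744 × 1.0000 = 0.575777 (base)
P(M+2) = C(2,1) × 0.7588^1 × 0.2412^1 = 2 × 0.7588 × 0.2412 = 0.366045
Relative intensity = 0.366045 / 0.575777 × 100 = 63.57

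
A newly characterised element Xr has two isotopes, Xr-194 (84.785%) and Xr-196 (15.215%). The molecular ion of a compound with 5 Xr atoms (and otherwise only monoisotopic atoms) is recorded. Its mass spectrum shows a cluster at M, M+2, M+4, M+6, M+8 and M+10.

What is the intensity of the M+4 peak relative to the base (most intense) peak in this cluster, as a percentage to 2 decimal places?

Binomial terms of (0.84785 + 0.15215)^5: M 0.4381, M+2 0.3931, M+4 0.1411, M+6 0.0253, M+8 0.0023, M+10 0.0001 → M is the base peak.
P(M) = C(5,0) × 0.84785^5 × 0.15215^0 = 1 × 0.43812206 × 1.0000 = 0.438122 (base)
P(M+4) = C(5,2) × 0.84785^3 × 0.15215^2 = 10 × 0.60947665 × 0.02314962 = 0.141092
Relative intensity = 0.141092 / 0.438122 × 100 = 32.20

32.20%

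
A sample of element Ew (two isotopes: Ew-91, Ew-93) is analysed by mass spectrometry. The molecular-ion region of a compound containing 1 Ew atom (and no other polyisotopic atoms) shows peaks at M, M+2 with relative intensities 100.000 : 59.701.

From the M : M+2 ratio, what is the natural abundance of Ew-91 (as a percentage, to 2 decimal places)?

If p is the fraction of Ew that is Ew-91, then I(M+2)/I(M) = [C(1,1)·p^0·(1−p)] / p^1 = 1·(1−p)/p = 59.701/100.000 = 0.5970
(1−p)/p = 0.5970/1 = 0.5970  ⇒  p = 1/(1 + 0.5970) = 0.6262
Ew-91: 62.62%, Ew-93: 37.38%.

62.62%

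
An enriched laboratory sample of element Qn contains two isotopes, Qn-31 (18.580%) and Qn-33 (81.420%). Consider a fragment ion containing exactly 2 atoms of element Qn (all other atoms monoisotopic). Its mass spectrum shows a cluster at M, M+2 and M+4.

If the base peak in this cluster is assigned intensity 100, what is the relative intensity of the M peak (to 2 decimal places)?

5.21

(0.18580 + 0.81420)^2 gives M 0.0345, M+2 0.3026, M+4 0.6629; the largest is M+4.
P(M+4) = C(2,2) × 0.18580^0 × 0.81420^2 = 1 × 1.0000 × 0.66292164 = 0.662922 (base)
P(M) = C(2,0) × 0.18580^2 × 0.81420^0 = 1 × 0.03452164 × 1.0000 = 0.034522
Relative intensity = 0.034522 / 0.662922 × 100 = 5.21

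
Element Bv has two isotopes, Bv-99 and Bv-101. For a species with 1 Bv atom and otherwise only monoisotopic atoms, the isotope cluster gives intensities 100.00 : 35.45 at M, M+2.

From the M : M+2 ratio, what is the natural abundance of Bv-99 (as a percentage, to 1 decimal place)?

73.8%

If p is the fraction of Bv that is Bv-99, then I(M+2)/I(M) = [C(1,1)·p^0·(1−p)] / p^1 = 1·(1−p)/p = 35.45/100.00 = 0.3545
(1−p)/p = 0.3545/1 = 0.3545  ⇒  p = 1/(1 + 0.3545) = 0.7383
Bv-99: 73.8%, Bv-101: 26.2%.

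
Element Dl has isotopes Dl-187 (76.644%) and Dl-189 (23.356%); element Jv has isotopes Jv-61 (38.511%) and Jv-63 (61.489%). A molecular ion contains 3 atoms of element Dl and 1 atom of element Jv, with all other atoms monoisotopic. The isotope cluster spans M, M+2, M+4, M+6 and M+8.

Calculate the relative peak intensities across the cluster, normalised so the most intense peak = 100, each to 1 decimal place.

39.8 : 100.0 : 69.2 : 18.8 : 1.8

Element Dl pattern (n=3): 0.45023006 : 0.41160064 : 0.12542854 : 0.01274076
Element Jv pattern (n=1): 0.38511 : 0.61489
Convolve the two distributions (both contribute in 2-u steps):
  M: 0.45023006×0.38511 = 0.173388
  M+2: 0.45023006×0.61489 + 0.41160064×0.38511 = 0.435353
  M+4: 0.41160064×0.61489 + 0.12542854×0.38511 = 0.301393
  M+6: 0.12542854×0.61489 + 0.01274076×0.38511 = 0.082031
  M+8: 0.01274076×0.61489 = 0.007834
Scale to base peak (0.435353) = 100: 39.8 : 100.0 : 69.2 : 18.8 : 1.8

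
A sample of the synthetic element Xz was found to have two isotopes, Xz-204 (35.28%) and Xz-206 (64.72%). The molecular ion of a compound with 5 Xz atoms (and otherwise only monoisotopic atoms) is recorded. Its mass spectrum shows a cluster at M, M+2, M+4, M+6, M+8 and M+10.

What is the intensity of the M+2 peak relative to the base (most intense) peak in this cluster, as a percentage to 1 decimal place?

Term probabilities: M 0.0055, M+2 0.0501, M+4 0.1839, M+6 0.3374, M+8 0.3095, M+10 0.1136. Base peak = M+6.
P(M+6) = C(5,3) × 0.3528^2 × 0.6472^3 = 10 × 0.12446784 × 0.27109127 = 0.337421 (base)
P(M+2) = C(5,1) × 0.3528^4 × 0.6472^1 = 5 × 0.01549224 × 0.6472 = 0.050133
Relative intensity = 0.050133 / 0.337421 × 100 = 14.9

14.9%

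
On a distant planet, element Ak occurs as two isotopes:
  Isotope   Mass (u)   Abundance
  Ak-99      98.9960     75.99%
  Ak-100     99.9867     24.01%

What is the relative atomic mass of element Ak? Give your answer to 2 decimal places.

The abundance-weighted mean is 0.7599 × 98.9960 + 0.2401 × 99.9867
= 75.22706 + 24.00681 = 99.23387 u

99.23 u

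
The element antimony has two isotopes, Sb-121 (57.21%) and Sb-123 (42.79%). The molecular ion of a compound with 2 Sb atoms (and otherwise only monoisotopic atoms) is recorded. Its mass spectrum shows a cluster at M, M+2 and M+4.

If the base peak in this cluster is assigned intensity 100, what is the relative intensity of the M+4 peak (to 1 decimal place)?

(0.5721 + 0.4279)^2 gives M 0.3273, M+2 0.4896, M+4 0.1831; the largest is M+2.
P(M+2) = C(2,1) × 0.5721^1 × 0.4279^1 = 2 × 0.5721 × 0.4279 = 0.489603 (base)
P(M+4) = C(2,2) × 0.5721^0 × 0.4279^2 = 1 × 1.0000 × 0.18309841 = 0.183098
Relative intensity = 0.183098 / 0.489603 × 100 = 37.4

37.4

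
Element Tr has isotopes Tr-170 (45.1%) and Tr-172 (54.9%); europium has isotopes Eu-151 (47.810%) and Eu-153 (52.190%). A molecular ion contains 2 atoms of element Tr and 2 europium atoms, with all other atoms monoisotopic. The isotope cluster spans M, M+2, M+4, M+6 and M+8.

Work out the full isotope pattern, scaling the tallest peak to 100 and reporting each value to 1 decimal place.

Element Tr pattern (n=2): 0.203401 : 0.495198 : 0.301401
Europium pattern (n=2): 0.22857961 : 0.49904078 : 0.27237961
Convolve the two distributions (both contribute in 2-u steps):
  M: 0.203401×0.22857961 = 0.046493
  M+2: 0.203401×0.49904078 + 0.495198×0.22857961 = 0.214698
  M+4: 0.203401×0.27237961 + 0.495198×0.49904078 + 0.301401×0.22857961 = 0.371420
  M+6: 0.495198×0.27237961 + 0.301401×0.49904078 = 0.285293
  M+8: 0.301401×0.27237961 = 0.082095
Scale to base peak (0.371420) = 100: 12.5 : 57.8 : 100.0 : 76.8 : 22.1

12.5 : 57.8 : 100.0 : 76.8 : 22.1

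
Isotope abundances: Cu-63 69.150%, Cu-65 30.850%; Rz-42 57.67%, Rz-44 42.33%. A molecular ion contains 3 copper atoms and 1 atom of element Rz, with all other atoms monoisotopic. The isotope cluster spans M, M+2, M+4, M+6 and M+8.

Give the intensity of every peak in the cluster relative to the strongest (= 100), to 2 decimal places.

48.25 : 100.00 : 76.22 : 25.43 : 3.14

Copper pattern (n=3): 0.33065611 : 0.44254842 : 0.19743483 : 0.02936064
Element Rz pattern (n=1): 0.5767 : 0.4233
Convolve the two distributions (both contribute in 2-u steps):
  M: 0.33065611×0.5767 = 0.190689
  M+2: 0.33065611×0.4233 + 0.44254842×0.5767 = 0.395184
  M+4: 0.44254842×0.4233 + 0.19743483×0.5767 = 0.301191
  M+6: 0.19743483×0.4233 + 0.02936064×0.5767 = 0.100506
  M+8: 0.02936064×0.4233 = 0.012428
Scale to base peak (0.395184) = 100: 48.25 : 100.00 : 76.22 : 25.43 : 3.14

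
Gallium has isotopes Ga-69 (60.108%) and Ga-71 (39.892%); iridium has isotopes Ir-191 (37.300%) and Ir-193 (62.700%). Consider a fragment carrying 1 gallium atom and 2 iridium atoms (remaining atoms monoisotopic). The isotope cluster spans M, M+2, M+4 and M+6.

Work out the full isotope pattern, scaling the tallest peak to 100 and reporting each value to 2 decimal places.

19.78 : 79.61 : 100.00 : 37.08

Gallium pattern (n=1): 0.60108 : 0.39892
Iridium pattern (n=2): 0.139129 : 0.467742 : 0.393129
Convolve the two distributions (both contribute in 2-u steps):
  M: 0.60108×0.139129 = 0.083628
  M+2: 0.60108×0.467742 + 0.39892×0.139129 = 0.336652
  M+4: 0.60108×0.393129 + 0.39892×0.467742 = 0.422894
  M+6: 0.39892×0.393129 = 0.156827
Scale to base peak (0.422894) = 100: 19.78 : 79.61 : 100.00 : 37.08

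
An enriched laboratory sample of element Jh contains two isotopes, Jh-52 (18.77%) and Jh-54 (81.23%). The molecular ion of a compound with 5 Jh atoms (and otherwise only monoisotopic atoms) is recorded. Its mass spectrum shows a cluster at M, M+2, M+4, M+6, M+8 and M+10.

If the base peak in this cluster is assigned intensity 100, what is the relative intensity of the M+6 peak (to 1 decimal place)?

46.2

Binomial terms of (0.1877 + 0.8123)^5: M 0.0002, M+2 0.0050, M+4 0.0436, M+6 0.1888, M+8 0.4086, M+10 0.3537 → M+8 is the base peak.
P(M+8) = C(5,4) × 0.1877^1 × 0.8123^4 = 5 × 0.1877 × 0.43537733 = 0.408602 (base)
P(M+6) = C(5,3) × 0.1877^2 × 0.8123^3 = 10 × 0.03523129 × 0.53598096 = 0.188833
Relative intensity = 0.188833 / 0.408602 × 100 = 46.2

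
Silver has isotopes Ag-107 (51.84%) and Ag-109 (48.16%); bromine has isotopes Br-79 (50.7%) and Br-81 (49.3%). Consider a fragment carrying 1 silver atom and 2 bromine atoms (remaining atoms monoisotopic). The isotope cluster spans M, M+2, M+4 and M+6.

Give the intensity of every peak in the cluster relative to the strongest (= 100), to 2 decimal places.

34.80 : 100.00 : 95.77 : 30.57

Silver pattern (n=1): 0.5184 : 0.4816
Bromine pattern (n=2): 0.257049 : 0.499902 : 0.243049
Convolve the two distributions (both contribute in 2-u steps):
  M: 0.5184×0.257049 = 0.133254
  M+2: 0.5184×0.499902 + 0.4816×0.257049 = 0.382944
  M+4: 0.5184×0.243049 + 0.4816×0.499902 = 0.366749
  M+6: 0.4816×0.243049 = 0.117052
Scale to base peak (0.382944) = 100: 34.80 : 100.00 : 95.77 : 30.57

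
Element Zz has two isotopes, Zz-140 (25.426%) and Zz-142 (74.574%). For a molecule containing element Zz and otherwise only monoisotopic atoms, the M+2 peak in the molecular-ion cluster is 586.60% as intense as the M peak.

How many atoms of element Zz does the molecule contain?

2

The M+2/M ratio from n Zz atoms is n · q/p = n · 0.74574/0.25426.
n = 5.8660 × 0.25426/0.74574 = 2.00 ≈ 2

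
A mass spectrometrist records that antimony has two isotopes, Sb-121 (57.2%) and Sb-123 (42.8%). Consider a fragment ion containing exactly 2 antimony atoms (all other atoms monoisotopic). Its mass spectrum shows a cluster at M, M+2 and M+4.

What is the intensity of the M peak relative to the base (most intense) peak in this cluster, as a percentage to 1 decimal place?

Binomial terms of (0.572 + 0.428)^2: M 0.3272, M+2 0.4896, M+4 0.1832 → M+2 is the base peak.
P(M+2) = C(2,1) × 0.572^1 × 0.428^1 = 2 × 0.5720 × 0.4280 = 0.489632 (base)
P(M) = C(2,0) × 0.572^2 × 0.428^0 = 1 × 0.327184 × 1.0000 = 0.327184
Relative intensity = 0.327184 / 0.489632 × 100 = 66.8

66.8%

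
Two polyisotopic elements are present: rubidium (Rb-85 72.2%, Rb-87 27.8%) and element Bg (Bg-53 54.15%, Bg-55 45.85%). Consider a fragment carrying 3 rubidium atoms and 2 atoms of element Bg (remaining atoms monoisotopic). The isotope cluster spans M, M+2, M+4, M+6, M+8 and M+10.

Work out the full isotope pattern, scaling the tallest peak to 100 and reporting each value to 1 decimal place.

32.1 : 91.4 : 100.0 : 52.6 : 13.3 : 1.3

Rubidium pattern (n=3): 0.37636705 : 0.43475086 : 0.16739714 : 0.02148495
Element Bg pattern (n=2): 0.29322225 : 0.4965555 : 0.21022225
Convolve the two distributions (both contribute in 2-u steps):
  M: 0.37636705×0.29322225 = 0.110359
  M+2: 0.37636705×0.4965555 + 0.43475086×0.29322225 = 0.314366
  M+4: 0.37636705×0.21022225 + 0.43475086×0.4965555 + 0.16739714×0.29322225 = 0.344083
  M+6: 0.43475086×0.21022225 + 0.16739714×0.4965555 + 0.02148495×0.29322225 = 0.180816
  M+8: 0.16739714×0.21022225 + 0.02148495×0.4965555 = 0.045859
  M+10: 0.02148495×0.21022225 = 0.004517
Scale to base peak (0.344083) = 100: 32.1 : 91.4 : 100.0 : 52.6 : 13.3 : 1.3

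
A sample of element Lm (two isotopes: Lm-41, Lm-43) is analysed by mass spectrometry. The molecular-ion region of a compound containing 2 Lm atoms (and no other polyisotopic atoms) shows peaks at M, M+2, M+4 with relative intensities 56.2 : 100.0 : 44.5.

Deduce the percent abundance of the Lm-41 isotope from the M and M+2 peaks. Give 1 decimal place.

Let p = fractional abundance of Lm-41. I(M+2)/I(M) = [C(2,1)·p^1·(1−p)] / p^2 = 2·(1−p)/p = 100.0/56.2 = 1.7794
(1−p)/p = 1.7794/2 = 0.8897  ⇒  p = 1/(1 + 0.8897) = 0.5292
Lm-41: 52.9%, Lm-43: 47.1%.

52.9%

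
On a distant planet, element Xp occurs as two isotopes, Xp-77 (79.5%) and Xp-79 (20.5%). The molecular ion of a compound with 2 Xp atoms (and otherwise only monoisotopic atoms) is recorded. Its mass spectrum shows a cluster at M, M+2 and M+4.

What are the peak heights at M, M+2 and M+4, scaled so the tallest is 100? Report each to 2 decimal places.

Expanding (0.795 + 0.205)^2:
P(M) = 0.795^2 = 0.632025
P(M+2) = 2 × 0.795^1 × 0.205^1 = 0.325950
P(M+4) = 0.205^2 = 0.042025
The M peak is largest (0.632025); scaling to 100 gives 100.00 : 51.57 : 6.65.

100.00 : 51.57 : 6.65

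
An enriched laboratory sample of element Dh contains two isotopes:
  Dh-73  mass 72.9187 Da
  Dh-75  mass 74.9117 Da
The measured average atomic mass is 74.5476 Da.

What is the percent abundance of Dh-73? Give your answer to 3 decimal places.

Let x be the fractional abundance of Dh-73; then Dh-75 has abundance 1 − x.
72.9187·x + 74.9117·(1 − x) = 74.5476
(72.9187 − 74.9117)·x = 74.5476 − 74.9117
x = -0.3641 / -1.9930 = 0.18269 → 18.269% Dh-73, 81.731% Dh-75.

18.269%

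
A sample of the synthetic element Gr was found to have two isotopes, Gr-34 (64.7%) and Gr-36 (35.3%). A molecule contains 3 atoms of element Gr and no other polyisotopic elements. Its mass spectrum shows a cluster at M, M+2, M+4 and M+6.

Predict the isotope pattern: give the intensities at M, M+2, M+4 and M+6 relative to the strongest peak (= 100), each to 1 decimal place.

Each Gr atom is independently Gr-34 (p = 0.647) or Gr-36 (q = 0.353); the cluster is the binomial expansion (p + q)^3.
P(M) = 0.647^3 = 0.270840
P(M+2) = 3 × 0.647^2 × 0.353^1 = 0.443307
P(M+4) = 3 × 0.647^1 × 0.353^2 = 0.241866
P(M+6) = 0.353^3 = 0.043987
The M+2 peak is largest (0.443307); scaling to 100 gives 61.1 : 100.0 : 54.6 : 9.9.

61.1 : 100.0 : 54.6 : 9.9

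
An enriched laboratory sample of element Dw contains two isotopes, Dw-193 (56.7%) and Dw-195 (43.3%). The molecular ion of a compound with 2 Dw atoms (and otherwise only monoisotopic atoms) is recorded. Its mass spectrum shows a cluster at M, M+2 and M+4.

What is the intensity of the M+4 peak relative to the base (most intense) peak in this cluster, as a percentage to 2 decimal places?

38.18%

Binomial terms of (0.567 + 0.433)^2: M 0.3215, M+2 0.4910, M+4 0.1875 → M+2 is the base peak.
P(M+2) = C(2,1) × 0.567^1 × 0.433^1 = 2 × 0.5670 × 0.4330 = 0.491022 (base)
P(M+4) = C(2,2) × 0.567^0 × 0.433^2 = 1 × 1.0000 × 0.187489 = 0.187489
Relative intensity = 0.187489 / 0.491022 × 100 = 38.18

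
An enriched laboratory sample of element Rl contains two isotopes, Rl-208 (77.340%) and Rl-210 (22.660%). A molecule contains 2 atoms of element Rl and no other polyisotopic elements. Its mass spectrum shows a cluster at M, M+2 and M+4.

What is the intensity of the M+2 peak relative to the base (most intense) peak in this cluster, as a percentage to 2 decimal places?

(0.77340 + 0.22660)^2 gives M 0.5981, M+2 0.3505, M+4 0.0513; the largest is M.
P(M) = C(2,0) × 0.77340^2 × 0.22660^0 = 1 × 0.59814756 × 1.0000 = 0.598148 (base)
P(M+2) = C(2,1) × 0.77340^1 × 0.22660^1 = 2 × 0.7734 × 0.2266 = 0.350505
Relative intensity = 0.350505 / 0.598148 × 100 = 58.60

58.60%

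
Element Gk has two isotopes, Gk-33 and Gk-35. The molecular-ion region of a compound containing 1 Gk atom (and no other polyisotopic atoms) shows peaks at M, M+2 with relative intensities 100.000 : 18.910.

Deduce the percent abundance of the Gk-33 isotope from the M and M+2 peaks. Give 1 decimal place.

84.1%

If p is the fraction of Gk that is Gk-33, then I(M+2)/I(M) = [C(1,1)·p^0·(1−p)] / p^1 = 1·(1−p)/p = 18.910/100.000 = 0.1891
(1−p)/p = 0.1891/1 = 0.1891  ⇒  p = 1/(1 + 0.1891) = 0.8410
Gk-33: 84.1%, Gk-35: 15.9%.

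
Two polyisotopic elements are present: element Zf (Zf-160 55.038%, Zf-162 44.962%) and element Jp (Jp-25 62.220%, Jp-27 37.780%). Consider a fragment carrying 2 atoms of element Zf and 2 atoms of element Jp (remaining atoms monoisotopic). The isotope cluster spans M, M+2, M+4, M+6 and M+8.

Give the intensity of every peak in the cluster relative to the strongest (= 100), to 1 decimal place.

33.1 : 94.3 : 100.0 : 46.8 : 8.1

Element Zf pattern (n=2): 0.30291814 : 0.49492371 : 0.20215814
Element Jp pattern (n=2): 0.38713284 : 0.47013432 : 0.14273284
Convolve the two distributions (both contribute in 2-u steps):
  M: 0.30291814×0.38713284 = 0.117270
  M+2: 0.30291814×0.47013432 + 0.49492371×0.38713284 = 0.334013
  M+4: 0.30291814×0.14273284 + 0.49492371×0.47013432 + 0.20215814×0.38713284 = 0.354179
  M+6: 0.49492371×0.14273284 + 0.20215814×0.47013432 = 0.165683
  M+8: 0.20215814×0.14273284 = 0.028855
Scale to base peak (0.354179) = 100: 33.1 : 94.3 : 100.0 : 46.8 : 8.1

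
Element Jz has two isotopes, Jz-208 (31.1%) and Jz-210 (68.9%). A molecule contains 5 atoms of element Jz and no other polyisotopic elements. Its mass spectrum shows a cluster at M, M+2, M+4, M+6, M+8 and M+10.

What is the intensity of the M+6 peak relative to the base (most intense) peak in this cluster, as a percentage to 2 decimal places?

90.28%

Term probabilities: M 0.0029, M+2 0.0322, M+4 0.1428, M+6 0.3164, M+8 0.3504, M+10 0.1553. Base peak = M+8.
P(M+8) = C(5,4) × 0.311^1 × 0.689^4 = 5 × 0.3110 × 0.22536003 = 0.350435 (base)
P(M+6) = C(5,3) × 0.311^2 × 0.689^3 = 10 × 0.096721 × 0.32708277 = 0.316358
Relative intensity = 0.316358 / 0.350435 × 100 = 90.28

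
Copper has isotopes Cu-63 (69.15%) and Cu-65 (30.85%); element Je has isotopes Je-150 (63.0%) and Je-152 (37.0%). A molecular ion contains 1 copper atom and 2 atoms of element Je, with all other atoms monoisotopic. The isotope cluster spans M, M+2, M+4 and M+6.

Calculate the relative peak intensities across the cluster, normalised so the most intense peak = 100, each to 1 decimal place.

Copper pattern (n=1): 0.6915 : 0.3085
Element Je pattern (n=2): 0.3969 : 0.4662 : 0.1369
Convolve the two distributions (both contribute in 2-u steps):
  M: 0.6915×0.3969 = 0.274456
  M+2: 0.6915×0.4662 + 0.3085×0.3969 = 0.444821
  M+4: 0.6915×0.1369 + 0.3085×0.4662 = 0.238489
  M+6: 0.3085×0.1369 = 0.042234
Scale to base peak (0.444821) = 100: 61.7 : 100.0 : 53.6 : 9.5

61.7 : 100.0 : 53.6 : 9.5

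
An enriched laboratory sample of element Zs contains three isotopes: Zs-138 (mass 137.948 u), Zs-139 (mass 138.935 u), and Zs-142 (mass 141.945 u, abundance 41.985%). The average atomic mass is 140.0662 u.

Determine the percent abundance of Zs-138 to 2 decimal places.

Let x and y be the fractions of Zs-138 and Zs-139. Then x + y = 1 − 0.41985 = 0.58015 and 137.948x + 138.935y = 140.0662 − 0.41985×141.945 = 80.47059175.
Substituting: 137.948x + 138.935(0.58015 − x) = 80.47059175
(137.948 − 138.935)x = -0.1325485  ⇒  x = 0.13429, y = 0.44586
Zs-138: 13.43%, Zs-139: 44.59%.

13.43%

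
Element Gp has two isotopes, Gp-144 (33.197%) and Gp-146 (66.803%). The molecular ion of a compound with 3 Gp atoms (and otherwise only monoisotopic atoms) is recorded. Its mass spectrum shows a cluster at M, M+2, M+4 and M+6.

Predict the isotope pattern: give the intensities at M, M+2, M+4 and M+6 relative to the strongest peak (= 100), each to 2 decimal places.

8.23 : 49.69 : 100.00 : 67.08

Each Gp atom is independently Gp-144 (p = 0.33197) or Gp-146 (q = 0.66803); the cluster is the binomial expansion (p + q)^3.
P(M) = 0.33197^3 = 0.036584
P(M+2) = 3 × 0.33197^2 × 0.66803^1 = 0.220859
P(M+4) = 3 × 0.33197^1 × 0.66803^2 = 0.444439
P(M+6) = 0.66803^3 = 0.298118
The M+4 peak is largest (0.444439); scaling to 100 gives 8.23 : 49.69 : 100.00 : 67.08.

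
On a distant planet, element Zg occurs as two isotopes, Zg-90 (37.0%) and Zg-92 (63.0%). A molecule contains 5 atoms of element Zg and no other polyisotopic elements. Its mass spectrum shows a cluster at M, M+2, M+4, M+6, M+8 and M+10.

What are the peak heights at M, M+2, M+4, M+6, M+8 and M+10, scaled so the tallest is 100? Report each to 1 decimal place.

2.0 : 17.2 : 58.7 : 100.0 : 85.1 : 29.0

Each Zg atom is independently Zg-90 (p = 0.370) or Zg-92 (q = 0.630); the cluster is the binomial expansion (p + q)^5.
P(M) = 0.370^5 = 0.006934
P(M+2) = 5 × 0.370^4 × 0.630^1 = 0.059036
P(M+4) = 10 × 0.370^3 × 0.630^2 = 0.201042
P(M+6) = 10 × 0.370^2 × 0.630^3 = 0.342314
P(M+8) = 5 × 0.370^1 × 0.630^4 = 0.291430
P(M+10) = 0.630^5 = 0.099244
The M+6 peak is largest (0.342314); scaling to 100 gives 2.0 : 17.2 : 58.7 : 100.0 : 85.1 : 29.0.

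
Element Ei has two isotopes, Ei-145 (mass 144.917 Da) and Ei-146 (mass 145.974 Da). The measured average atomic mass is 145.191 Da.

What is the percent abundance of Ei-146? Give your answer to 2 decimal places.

Writing the weighted mean with unknown fraction x of Ei-145:
144.917·x + 145.974·(1 − x) = 145.191
(144.917 − 145.974)·x = 145.191 − 145.974
x = -0.783 / -1.057 = 0.74078 → 74.08% Ei-145, 25.92% Ei-146.

25.92%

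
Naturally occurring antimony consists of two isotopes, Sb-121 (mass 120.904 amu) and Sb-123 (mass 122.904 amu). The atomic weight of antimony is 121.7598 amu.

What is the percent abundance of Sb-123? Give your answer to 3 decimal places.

42.790%

Let x be the fractional abundance of Sb-121; then Sb-123 has abundance 1 − x.
120.904·x + 122.904·(1 − x) = 121.7598
(120.904 − 122.904)·x = 121.7598 − 122.904
x = -1.1442 / -2.000 = 0.57210 → 57.210% Sb-121, 42.790% Sb-123.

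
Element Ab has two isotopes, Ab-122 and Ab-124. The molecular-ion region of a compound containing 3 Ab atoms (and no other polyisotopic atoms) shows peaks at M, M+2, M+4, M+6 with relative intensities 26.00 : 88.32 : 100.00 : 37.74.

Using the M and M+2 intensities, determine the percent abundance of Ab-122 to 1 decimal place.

46.9%

If p is the fraction of Ab that is Ab-122, then I(M+2)/I(M) = [C(3,1)·p^2·(1−p)] / p^3 = 3·(1−p)/p = 88.32/26.00 = 3.3969
(1−p)/p = 3.3969/3 = 1.1323  ⇒  p = 1/(1 + 1.1323) = 0.4690
Ab-122: 46.9%, Ab-124: 53.1%.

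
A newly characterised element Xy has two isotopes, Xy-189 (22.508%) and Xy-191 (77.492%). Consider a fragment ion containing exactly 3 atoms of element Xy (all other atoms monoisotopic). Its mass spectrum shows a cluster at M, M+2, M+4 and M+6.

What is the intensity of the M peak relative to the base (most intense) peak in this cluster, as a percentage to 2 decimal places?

2.45%

Term probabilities: M 0.0114, M+2 0.1178, M+4 0.4055, M+6 0.4653. Base peak = M+6.
P(M+6) = C(3,3) × 0.22508^0 × 0.77492^3 = 1 × 1.0000 × 0.46534024 = 0.465340 (base)
P(M) = C(3,0) × 0.22508^3 × 0.77492^0 = 1 × 0.01140278 × 1.0000 = 0.011403
Relative intensity = 0.011403 / 0.465340 × 100 = 2.45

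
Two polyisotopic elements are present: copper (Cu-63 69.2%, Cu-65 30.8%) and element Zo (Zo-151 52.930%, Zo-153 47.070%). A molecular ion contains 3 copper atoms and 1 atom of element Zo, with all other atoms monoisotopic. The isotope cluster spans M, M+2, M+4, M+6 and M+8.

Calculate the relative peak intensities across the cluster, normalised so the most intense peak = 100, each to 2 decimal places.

Copper pattern (n=3): 0.33137389 : 0.44247034 : 0.19693766 : 0.02921811
Element Zo pattern (n=1): 0.5293 : 0.4707
Convolve the two distributions (both contribute in 2-u steps):
  M: 0.33137389×0.5293 = 0.175396
  M+2: 0.33137389×0.4707 + 0.44247034×0.5293 = 0.390177
  M+4: 0.44247034×0.4707 + 0.19693766×0.5293 = 0.312510
  M+6: 0.19693766×0.4707 + 0.02921811×0.5293 = 0.108164
  M+8: 0.02921811×0.4707 = 0.013753
Scale to base peak (0.390177) = 100: 44.95 : 100.00 : 80.09 : 27.72 : 3.52

44.95 : 100.00 : 80.09 : 27.72 : 3.52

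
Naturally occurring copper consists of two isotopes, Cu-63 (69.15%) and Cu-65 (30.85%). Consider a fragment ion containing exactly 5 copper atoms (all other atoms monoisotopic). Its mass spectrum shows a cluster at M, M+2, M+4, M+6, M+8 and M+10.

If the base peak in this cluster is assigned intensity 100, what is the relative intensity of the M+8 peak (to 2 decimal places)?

Term probabilities: M 0.1581, M+2 0.3527, M+4 0.3147, M+6 0.1404, M+8 0.0313, M+10 0.0028. Base peak = M+2.
P(M+2) = C(5,1) × 0.6915^4 × 0.3085^1 = 5 × 0.2286487 × 0.3085 = 0.352691 (base)
P(M+8) = C(5,4) × 0.6915^1 × 0.3085^4 = 5 × 0.6915 × 0.00905776 = 0.031317
Relative intensity = 0.031317 / 0.352691 × 100 = 8.88

8.88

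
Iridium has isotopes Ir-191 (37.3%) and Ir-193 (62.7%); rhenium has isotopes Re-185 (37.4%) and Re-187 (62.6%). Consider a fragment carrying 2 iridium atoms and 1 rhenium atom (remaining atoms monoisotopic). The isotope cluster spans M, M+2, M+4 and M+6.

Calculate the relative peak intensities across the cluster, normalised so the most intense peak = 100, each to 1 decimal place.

11.8 : 59.6 : 100.0 : 56.0

Iridium pattern (n=2): 0.139129 : 0.467742 : 0.393129
Rhenium pattern (n=1): 0.3740 : 0.6260
Convolve the two distributions (both contribute in 2-u steps):
  M: 0.139129×0.3740 = 0.052034
  M+2: 0.139129×0.6260 + 0.467742×0.3740 = 0.262030
  M+4: 0.467742×0.6260 + 0.393129×0.3740 = 0.439837
  M+6: 0.393129×0.6260 = 0.246099
Scale to base peak (0.439837) = 100: 11.8 : 59.6 : 100.0 : 56.0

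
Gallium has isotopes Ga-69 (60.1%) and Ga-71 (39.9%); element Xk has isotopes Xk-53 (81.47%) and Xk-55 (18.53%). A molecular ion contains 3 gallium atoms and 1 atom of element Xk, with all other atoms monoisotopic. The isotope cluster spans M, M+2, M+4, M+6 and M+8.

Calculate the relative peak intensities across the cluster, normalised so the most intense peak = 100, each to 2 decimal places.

Gallium pattern (n=3): 0.2170818 : 0.4323576 : 0.2870394 : 0.0635212
Element Xk pattern (n=1): 0.8147 : 0.1853
Convolve the two distributions (both contribute in 2-u steps):
  M: 0.2170818×0.8147 = 0.176857
  M+2: 0.2170818×0.1853 + 0.4323576×0.8147 = 0.392467
  M+4: 0.4323576×0.1853 + 0.2870394×0.8147 = 0.313967
  M+6: 0.2870394×0.1853 + 0.0635212×0.8147 = 0.104939
  M+8: 0.0635212×0.1853 = 0.011770
Scale to base peak (0.392467) = 100: 45.06 : 100.00 : 80.00 : 26.74 : 3.00

45.06 : 100.00 : 80.00 : 26.74 : 3.00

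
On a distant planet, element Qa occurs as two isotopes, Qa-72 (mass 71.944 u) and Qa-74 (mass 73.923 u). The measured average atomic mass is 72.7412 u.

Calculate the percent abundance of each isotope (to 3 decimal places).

Writing the weighted mean with unknown fraction x of Qa-72:
71.944·x + 73.923·(1 − x) = 72.7412
(71.944 − 73.923)·x = 72.7412 − 73.923
x = -1.1818 / -1.979 = 0.59717 → 59.717% Qa-72, 40.283% Qa-74.

Qa-72: 59.717%, Qa-74: 40.283%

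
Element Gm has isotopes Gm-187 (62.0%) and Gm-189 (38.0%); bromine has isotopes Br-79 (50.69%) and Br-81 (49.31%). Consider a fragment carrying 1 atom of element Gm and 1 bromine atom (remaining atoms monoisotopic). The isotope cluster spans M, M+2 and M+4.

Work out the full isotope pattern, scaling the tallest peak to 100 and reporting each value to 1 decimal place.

Element Gm pattern (n=1): 0.6200 : 0.3800
Bromine pattern (n=1): 0.5069 : 0.4931
Convolve the two distributions (both contribute in 2-u steps):
  M: 0.6200×0.5069 = 0.314278
  M+2: 0.6200×0.4931 + 0.3800×0.5069 = 0.498344
  M+4: 0.3800×0.4931 = 0.187378
Scale to base peak (0.498344) = 100: 63.1 : 100.0 : 37.6

63.1 : 100.0 : 37.6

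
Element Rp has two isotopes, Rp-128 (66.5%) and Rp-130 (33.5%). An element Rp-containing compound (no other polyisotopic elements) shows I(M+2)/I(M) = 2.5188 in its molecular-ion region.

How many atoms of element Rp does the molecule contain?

5

The M+2/M ratio from n Rp atoms is n · q/p = n · 0.335/0.665.
n = 2.5188 × 0.665/0.335 = 5.00 ≈ 5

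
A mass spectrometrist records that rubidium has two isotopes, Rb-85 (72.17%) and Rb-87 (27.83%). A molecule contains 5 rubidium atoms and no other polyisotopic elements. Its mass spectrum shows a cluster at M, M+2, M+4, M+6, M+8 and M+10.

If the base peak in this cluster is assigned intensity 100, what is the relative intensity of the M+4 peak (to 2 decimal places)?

77.12

(0.7217 + 0.2783)^5 gives M 0.1958, M+2 0.3775, M+4 0.2911, M+6 0.1123, M+8 0.0216, M+10 0.0017; the largest is M+2.
P(M+2) = C(5,1) × 0.7217^4 × 0.2783^1 = 5 × 0.27128565 × 0.2783 = 0.377494 (base)
P(M+4) = C(5,2) × 0.7217^3 × 0.2783^2 = 10 × 0.37589809 × 0.07745089 = 0.291136
Relative intensity = 0.291136 / 0.377494 × 100 = 77.12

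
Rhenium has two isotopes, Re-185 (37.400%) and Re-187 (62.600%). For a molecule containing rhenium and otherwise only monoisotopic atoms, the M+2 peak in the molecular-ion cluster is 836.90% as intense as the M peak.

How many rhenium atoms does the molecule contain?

The M+2/M ratio from n Re atoms is n · q/p = n · 0.62600/0.37400.
n = 8.3690 × 0.37400/0.62600 = 5.00 ≈ 5

5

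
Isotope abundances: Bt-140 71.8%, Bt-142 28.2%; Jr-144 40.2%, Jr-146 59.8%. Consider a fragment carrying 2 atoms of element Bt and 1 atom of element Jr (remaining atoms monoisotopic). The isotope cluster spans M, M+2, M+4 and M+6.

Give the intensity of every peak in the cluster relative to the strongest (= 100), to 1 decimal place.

44.0 : 100.0 : 58.2 : 10.1

Element Bt pattern (n=2): 0.515524 : 0.404952 : 0.079524
Element Jr pattern (n=1): 0.4020 : 0.5980
Convolve the two distributions (both contribute in 2-u steps):
  M: 0.515524×0.4020 = 0.207241
  M+2: 0.515524×0.5980 + 0.404952×0.4020 = 0.471074
  M+4: 0.404952×0.5980 + 0.079524×0.4020 = 0.274130
  M+6: 0.079524×0.5980 = 0.047555
Scale to base peak (0.471074) = 100: 44.0 : 100.0 : 58.2 : 10.1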